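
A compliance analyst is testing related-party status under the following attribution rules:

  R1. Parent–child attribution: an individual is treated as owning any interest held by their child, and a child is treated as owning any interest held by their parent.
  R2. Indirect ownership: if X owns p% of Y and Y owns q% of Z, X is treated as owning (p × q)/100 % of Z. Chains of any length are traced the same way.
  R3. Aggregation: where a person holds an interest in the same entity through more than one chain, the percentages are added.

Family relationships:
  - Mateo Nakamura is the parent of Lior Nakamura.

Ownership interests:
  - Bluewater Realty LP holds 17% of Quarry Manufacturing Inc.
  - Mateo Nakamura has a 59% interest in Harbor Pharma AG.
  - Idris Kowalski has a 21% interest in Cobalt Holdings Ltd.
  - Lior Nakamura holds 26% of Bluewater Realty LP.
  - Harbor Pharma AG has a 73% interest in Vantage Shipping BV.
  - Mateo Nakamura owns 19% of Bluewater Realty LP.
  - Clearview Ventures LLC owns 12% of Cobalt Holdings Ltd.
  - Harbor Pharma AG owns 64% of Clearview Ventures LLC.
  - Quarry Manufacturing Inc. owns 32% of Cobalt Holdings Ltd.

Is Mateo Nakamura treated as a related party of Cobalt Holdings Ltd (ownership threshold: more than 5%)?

By parent–child attribution (R1), Mateo Nakamura is treated as also owning Lior Nakamura's interest in Bluewater Realty LP, giving 19% + 26% = 45%.
Chain via Bluewater Realty LP → Quarry Manufacturing Inc. (R2): 45% × 17% × 32% = 2.448% of Cobalt Holdings Ltd.
Chain via Harbor Pharma AG → Clearview Ventures LLC (R2): 59% × 64% × 12% = 4.5312% of Cobalt Holdings Ltd.
Aggregating (R3): 2.448% + 4.5312% = 6.9792%.
6.9792% exceeds the 5% threshold, so Mateo is a related party to Cobalt Holdings Ltd.

Yes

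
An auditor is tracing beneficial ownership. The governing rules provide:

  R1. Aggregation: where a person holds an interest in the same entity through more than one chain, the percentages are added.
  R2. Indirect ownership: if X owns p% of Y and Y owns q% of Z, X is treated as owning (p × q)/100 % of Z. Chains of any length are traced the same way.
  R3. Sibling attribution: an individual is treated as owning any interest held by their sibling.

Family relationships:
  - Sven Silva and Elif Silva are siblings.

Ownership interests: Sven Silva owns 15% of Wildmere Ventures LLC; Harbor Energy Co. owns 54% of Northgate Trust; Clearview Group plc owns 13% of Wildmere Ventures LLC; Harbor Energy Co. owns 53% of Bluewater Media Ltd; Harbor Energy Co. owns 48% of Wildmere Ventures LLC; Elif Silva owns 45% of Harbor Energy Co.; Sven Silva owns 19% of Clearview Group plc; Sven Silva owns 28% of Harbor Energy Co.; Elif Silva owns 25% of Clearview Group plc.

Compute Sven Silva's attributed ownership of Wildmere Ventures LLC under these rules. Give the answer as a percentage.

By sibling attribution (R3), Sven Silva is treated as also owning Elif Silva's interest in Harbor Energy Co, giving 28% + 45% = 73%.
By sibling attribution (R3), Sven Silva is treated as also owning Elif Silva's interest in Clearview Group plc, giving 19% + 25% = 44%.
Chain via Harbor Energy Co. (R2): 73% × 48% = 35.04% of Wildmere Ventures LLC.
Chain via Clearview Group plc (R2): 44% × 13% = 5.72% of Wildmere Ventures LLC.
Direct interest in Wildmere Ventures LLC: 15%.
Aggregating (R1): 35.04% + 5.72% + 15% = 55.76%.

55.76%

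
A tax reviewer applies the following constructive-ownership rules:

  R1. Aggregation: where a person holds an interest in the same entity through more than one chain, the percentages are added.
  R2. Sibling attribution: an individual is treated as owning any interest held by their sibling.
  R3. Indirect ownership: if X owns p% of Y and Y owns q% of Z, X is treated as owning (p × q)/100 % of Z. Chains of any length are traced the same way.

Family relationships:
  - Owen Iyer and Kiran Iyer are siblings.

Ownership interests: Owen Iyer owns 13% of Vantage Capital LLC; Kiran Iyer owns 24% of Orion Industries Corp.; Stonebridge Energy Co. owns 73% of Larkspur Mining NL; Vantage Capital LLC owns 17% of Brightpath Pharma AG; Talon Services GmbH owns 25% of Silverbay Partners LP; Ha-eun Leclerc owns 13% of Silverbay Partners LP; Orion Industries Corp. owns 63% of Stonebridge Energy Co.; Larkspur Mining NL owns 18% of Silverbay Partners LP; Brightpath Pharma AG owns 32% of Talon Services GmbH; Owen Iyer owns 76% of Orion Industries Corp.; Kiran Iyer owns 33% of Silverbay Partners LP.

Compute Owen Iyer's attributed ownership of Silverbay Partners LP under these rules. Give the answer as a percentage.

By sibling attribution (R2), Owen Iyer is treated as also owning Kiran Iyer's interest in Orion Industries Corp, giving 76% + 24% = 100%.
By sibling attribution (R2), Owen Iyer is treated as owning Kiran Iyer's 33% interest in Silverbay Partners LP.
Chain via Vantage Capital LLC → Brightpath Pharma AG → Talon Services GmbH (R3): 13% × 17% × 32% × 25% = 0.1768% of Silverbay Partners LP.
Chain via Orion Industries Corp. → Stonebridge Energy Co. → Larkspur Mining NL (R3): 100% × 63% × 73% × 18% = 8.2782% of Silverbay Partners LP.
Direct interest in Silverbay Partners LP: 33%.
Aggregating (R1): 0.1768% + 8.2782% + 33% = 41.455%.

41.455%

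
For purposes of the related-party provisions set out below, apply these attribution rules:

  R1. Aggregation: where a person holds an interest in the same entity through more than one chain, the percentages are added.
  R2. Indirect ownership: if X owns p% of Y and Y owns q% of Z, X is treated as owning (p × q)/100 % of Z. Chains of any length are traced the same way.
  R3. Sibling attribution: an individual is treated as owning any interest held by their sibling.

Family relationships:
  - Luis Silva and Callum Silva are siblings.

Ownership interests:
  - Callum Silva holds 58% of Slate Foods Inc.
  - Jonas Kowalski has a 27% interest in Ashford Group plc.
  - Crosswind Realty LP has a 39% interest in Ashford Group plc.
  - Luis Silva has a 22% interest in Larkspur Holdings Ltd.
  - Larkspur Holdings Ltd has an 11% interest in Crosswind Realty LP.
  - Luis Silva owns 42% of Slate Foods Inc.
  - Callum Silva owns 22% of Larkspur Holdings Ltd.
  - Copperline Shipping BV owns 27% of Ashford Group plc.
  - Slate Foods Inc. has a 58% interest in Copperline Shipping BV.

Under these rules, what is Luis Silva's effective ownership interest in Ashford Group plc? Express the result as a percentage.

17.5476%

By sibling attribution (R3), Luis Silva is treated as also owning Callum Silva's interest in Larkspur Holdings Ltd, giving 22% + 22% = 44%.
By sibling attribution (R3), Luis Silva is treated as also owning Callum Silva's interest in Slate Foods Inc, giving 42% + 58% = 100%.
Chain via Larkspur Holdings Ltd → Crosswind Realty LP (R2): 44% × 11% × 39% = 1.8876% of Ashford Group plc.
Chain via Slate Foods Inc. → Copperline Shipping BV (R2): 100% × 58% × 27% = 15.66% of Ashford Group plc.
Aggregating (R1): 1.8876% + 15.66% = 17.5476%.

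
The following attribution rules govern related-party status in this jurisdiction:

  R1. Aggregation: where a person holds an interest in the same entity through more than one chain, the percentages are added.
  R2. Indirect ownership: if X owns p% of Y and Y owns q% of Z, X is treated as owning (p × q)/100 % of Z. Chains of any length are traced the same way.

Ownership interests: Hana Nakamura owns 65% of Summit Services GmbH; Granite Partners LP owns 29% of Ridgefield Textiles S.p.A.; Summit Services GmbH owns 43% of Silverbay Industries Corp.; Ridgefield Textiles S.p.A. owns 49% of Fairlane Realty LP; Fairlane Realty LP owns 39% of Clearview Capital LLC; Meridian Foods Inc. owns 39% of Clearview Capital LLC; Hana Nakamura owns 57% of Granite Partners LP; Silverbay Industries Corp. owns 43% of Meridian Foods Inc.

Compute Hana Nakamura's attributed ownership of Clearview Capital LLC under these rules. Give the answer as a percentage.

7.846098%

Chain via Summit Services GmbH → Silverbay Industries Corp. → Meridian Foods Inc. (R2): 65% × 43% × 43% × 39% = 4.687215% of Clearview Capital LLC.
Chain via Granite Partners LP → Ridgefield Textiles S.p.A. → Fairlane Realty LP (R2): 57% × 29% × 49% × 39% = 3.158883% of Clearview Capital LLC.
Aggregating (R1): 4.687215% + 3.158883% = 7.846098%.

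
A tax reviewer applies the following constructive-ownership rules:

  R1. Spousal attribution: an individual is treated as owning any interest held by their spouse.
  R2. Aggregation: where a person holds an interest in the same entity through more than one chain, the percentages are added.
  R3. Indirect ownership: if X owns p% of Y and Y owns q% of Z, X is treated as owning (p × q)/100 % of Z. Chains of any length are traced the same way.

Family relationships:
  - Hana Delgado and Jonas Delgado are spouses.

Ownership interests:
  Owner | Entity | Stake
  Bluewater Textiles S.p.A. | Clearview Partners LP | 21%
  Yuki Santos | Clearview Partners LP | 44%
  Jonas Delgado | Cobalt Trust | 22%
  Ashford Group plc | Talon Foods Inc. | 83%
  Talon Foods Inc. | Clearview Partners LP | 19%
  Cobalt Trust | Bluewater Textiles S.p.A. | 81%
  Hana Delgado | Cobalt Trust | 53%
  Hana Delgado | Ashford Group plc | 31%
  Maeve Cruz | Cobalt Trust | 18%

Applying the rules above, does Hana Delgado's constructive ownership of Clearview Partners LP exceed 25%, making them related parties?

By spousal attribution (R1), Hana Delgado is treated as also owning Jonas Delgado's interest in Cobalt Trust, giving 53% + 22% = 75%.
Chain via Cobalt Trust → Bluewater Textiles S.p.A. (R3): 75% × 81% × 21% = 12.7575% of Clearview Partners LP.
Chain via Ashford Group plc → Talon Foods Inc. (R3): 31% × 83% × 19% = 4.8887% of Clearview Partners LP.
Aggregating (R2): 12.7575% + 4.8887% = 17.6462%.
17.6462% does not exceed the 25% threshold, so Hana is not a related party to Clearview Partners LP.

No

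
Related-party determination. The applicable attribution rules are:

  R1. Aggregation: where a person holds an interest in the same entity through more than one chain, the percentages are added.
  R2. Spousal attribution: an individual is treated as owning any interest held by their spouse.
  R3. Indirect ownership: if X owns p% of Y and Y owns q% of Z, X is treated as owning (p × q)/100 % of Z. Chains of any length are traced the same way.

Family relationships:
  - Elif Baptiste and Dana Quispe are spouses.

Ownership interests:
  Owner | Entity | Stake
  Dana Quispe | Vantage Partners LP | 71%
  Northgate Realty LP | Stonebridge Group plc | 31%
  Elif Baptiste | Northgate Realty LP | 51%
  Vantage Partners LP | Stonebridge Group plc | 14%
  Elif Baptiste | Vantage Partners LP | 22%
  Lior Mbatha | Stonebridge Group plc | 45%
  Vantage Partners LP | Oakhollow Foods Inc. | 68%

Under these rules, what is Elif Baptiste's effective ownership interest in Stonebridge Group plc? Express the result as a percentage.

28.83%

By spousal attribution (R2), Elif Baptiste is treated as also owning Dana Quispe's interest in Vantage Partners LP, giving 22% + 71% = 93%.
Chain via Northgate Realty LP (R3): 51% × 31% = 15.81% of Stonebridge Group plc.
Chain via Vantage Partners LP (R3): 93% × 14% = 13.02% of Stonebridge Group plc.
Aggregating (R1): 15.81% + 13.02% = 28.83%.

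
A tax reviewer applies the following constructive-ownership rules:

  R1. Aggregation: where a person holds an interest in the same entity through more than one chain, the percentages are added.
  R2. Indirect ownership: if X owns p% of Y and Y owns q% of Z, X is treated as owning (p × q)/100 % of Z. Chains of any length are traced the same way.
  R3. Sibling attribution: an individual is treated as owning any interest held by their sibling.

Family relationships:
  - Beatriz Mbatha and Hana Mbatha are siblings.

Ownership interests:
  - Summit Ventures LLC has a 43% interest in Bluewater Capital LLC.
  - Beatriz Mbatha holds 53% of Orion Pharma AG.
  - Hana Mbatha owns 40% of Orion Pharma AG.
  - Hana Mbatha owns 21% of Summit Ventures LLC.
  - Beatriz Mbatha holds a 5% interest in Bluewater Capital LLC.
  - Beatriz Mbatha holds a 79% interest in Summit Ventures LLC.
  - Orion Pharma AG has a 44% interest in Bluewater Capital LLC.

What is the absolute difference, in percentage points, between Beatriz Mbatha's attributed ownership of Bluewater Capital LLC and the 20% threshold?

By sibling attribution (R3), Beatriz Mbatha is treated as also owning Hana Mbatha's interest in Summit Ventures LLC, giving 79% + 21% = 100%.
By sibling attribution (R3), Beatriz Mbatha is treated as also owning Hana Mbatha's interest in Orion Pharma AG, giving 53% + 40% = 93%.
Chain via Summit Ventures LLC (R2): 100% × 43% = 43% of Bluewater Capital LLC.
Chain via Orion Pharma AG (R2): 93% × 44% = 40.92% of Bluewater Capital LLC.
Direct interest in Bluewater Capital LLC: 5%.
Aggregating (R1): 43% + 40.92% + 5% = 88.92%.
88.92% exceeds the 20% threshold by 68.92 percentage points.

68.92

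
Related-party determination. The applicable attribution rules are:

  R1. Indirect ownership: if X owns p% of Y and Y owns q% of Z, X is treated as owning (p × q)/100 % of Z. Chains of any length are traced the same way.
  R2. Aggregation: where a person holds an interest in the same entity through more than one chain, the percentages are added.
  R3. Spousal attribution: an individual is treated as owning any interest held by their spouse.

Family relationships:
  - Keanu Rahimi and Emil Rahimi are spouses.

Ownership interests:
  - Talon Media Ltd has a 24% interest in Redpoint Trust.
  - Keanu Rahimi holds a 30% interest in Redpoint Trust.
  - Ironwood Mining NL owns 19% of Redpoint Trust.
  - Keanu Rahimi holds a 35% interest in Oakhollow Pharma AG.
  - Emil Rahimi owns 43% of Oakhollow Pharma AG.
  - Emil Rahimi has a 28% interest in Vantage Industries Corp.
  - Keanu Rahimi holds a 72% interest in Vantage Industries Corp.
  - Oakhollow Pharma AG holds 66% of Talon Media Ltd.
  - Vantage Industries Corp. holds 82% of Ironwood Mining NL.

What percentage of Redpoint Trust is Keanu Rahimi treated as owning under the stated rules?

By spousal attribution (R3), Keanu Rahimi is treated as also owning Emil Rahimi's interest in Vantage Industries Corp, giving 72% + 28% = 100%.
By spousal attribution (R3), Keanu Rahimi is treated as also owning Emil Rahimi's interest in Oakhollow Pharma AG, giving 35% + 43% = 78%.
Chain via Vantage Industries Corp. → Ironwood Mining NL (R1): 100% × 82% × 19% = 15.58% of Redpoint Trust.
Chain via Oakhollow Pharma AG → Talon Media Ltd (R1): 78% × 66% × 24% = 12.3552% of Redpoint Trust.
Direct interest in Redpoint Trust: 30%.
Aggregating (R2): 15.58% + 12.3552% + 30% = 57.9352%.

57.9352%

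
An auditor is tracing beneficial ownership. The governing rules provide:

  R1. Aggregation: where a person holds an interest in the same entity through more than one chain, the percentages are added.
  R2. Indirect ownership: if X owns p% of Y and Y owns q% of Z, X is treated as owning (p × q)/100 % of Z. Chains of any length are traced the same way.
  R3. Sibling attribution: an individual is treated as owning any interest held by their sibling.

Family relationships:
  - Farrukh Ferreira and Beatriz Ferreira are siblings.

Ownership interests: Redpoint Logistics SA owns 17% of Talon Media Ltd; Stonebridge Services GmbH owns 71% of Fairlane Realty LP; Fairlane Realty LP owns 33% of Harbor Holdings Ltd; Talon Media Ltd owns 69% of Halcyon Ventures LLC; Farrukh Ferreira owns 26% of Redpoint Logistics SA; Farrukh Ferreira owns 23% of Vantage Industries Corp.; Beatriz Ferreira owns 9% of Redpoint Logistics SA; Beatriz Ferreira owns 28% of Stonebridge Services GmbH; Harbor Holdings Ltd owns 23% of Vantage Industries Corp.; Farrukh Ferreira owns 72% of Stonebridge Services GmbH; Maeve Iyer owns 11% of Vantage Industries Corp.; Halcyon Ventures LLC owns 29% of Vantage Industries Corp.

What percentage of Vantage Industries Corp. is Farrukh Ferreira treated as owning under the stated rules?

29.579495%

By sibling attribution (R3), Farrukh Ferreira is treated as also owning Beatriz Ferreira's interest in Redpoint Logistics SA, giving 26% + 9% = 35%.
By sibling attribution (R3), Farrukh Ferreira is treated as also owning Beatriz Ferreira's interest in Stonebridge Services GmbH, giving 72% + 28% = 100%.
Chain via Redpoint Logistics SA → Talon Media Ltd → Halcyon Ventures LLC (R2): 35% × 17% × 69% × 29% = 1.190595% of Vantage Industries Corp.
Chain via Stonebridge Services GmbH → Fairlane Realty LP → Harbor Holdings Ltd (R2): 100% × 71% × 33% × 23% = 5.3889% of Vantage Industries Corp.
Direct interest in Vantage Industries Corp: 23%.
Aggregating (R1): 1.190595% + 5.3889% + 23% = 29.579495%.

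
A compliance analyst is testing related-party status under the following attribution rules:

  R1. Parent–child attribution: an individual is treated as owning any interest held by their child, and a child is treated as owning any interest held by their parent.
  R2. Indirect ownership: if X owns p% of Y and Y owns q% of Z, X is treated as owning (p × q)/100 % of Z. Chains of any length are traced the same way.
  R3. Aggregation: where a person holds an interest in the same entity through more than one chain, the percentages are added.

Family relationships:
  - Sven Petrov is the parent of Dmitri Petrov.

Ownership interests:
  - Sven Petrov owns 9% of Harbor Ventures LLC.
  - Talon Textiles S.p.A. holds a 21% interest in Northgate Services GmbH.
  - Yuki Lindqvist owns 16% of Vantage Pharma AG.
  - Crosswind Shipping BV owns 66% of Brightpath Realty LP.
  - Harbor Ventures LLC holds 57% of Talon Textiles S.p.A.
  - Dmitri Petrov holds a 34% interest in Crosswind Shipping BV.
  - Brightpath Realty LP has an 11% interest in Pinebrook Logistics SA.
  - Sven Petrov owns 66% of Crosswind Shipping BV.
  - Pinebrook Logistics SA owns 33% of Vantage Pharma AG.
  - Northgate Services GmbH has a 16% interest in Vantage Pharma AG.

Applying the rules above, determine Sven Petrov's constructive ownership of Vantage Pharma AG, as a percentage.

2.568168%

By parent–child attribution (R1), Sven Petrov is treated as also owning Dmitri Petrov's interest in Crosswind Shipping BV, giving 66% + 34% = 100%.
Chain via Harbor Ventures LLC → Talon Textiles S.p.A. → Northgate Services GmbH (R2): 9% × 57% × 21% × 16% = 0.172368% of Vantage Pharma AG.
Chain via Crosswind Shipping BV → Brightpath Realty LP → Pinebrook Logistics SA (R2): 100% × 66% × 11% × 33% = 2.3958% of Vantage Pharma AG.
Aggregating (R3): 0.172368% + 2.3958% = 2.568168%.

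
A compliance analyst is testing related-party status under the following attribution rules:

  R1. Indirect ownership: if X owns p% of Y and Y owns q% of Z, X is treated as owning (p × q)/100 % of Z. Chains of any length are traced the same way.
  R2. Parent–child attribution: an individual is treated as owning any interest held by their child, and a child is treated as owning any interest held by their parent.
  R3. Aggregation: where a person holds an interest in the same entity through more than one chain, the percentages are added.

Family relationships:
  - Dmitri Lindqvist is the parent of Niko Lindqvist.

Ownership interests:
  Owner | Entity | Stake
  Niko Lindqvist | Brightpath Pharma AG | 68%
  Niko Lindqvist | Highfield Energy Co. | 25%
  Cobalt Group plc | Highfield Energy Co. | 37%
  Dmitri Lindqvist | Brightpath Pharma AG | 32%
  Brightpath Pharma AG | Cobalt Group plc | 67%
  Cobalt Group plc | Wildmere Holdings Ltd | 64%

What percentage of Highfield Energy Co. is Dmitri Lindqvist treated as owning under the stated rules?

By parent–child attribution (R2), Dmitri Lindqvist is treated as also owning Niko Lindqvist's interest in Brightpath Pharma AG, giving 32% + 68% = 100%.
By parent–child attribution (R2), Dmitri Lindqvist is treated as owning Niko Lindqvist's 25% interest in Highfield Energy Co.
Chain via Brightpath Pharma AG → Cobalt Group plc (R1): 100% × 67% × 37% = 24.79% of Highfield Energy Co.
Direct interest in Highfield Energy Co: 25%.
Aggregating (R3): 24.79% + 25% = 49.79%.

49.79%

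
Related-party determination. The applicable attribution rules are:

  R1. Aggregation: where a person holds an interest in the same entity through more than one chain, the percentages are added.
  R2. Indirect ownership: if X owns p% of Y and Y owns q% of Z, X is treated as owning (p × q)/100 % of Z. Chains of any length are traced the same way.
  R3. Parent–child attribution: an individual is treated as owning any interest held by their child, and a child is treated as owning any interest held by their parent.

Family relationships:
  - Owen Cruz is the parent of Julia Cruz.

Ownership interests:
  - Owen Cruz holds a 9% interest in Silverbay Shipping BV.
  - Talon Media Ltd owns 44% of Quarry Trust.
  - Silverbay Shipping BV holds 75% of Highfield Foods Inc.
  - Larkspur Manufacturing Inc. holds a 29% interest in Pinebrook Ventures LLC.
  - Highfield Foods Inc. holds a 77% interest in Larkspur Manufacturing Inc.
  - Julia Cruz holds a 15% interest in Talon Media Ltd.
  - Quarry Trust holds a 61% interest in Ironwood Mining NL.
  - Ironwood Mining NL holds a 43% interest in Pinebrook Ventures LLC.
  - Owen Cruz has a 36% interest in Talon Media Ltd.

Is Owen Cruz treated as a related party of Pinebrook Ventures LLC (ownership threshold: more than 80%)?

By parent–child attribution (R3), Owen Cruz is treated as also owning Julia Cruz's interest in Talon Media Ltd, giving 36% + 15% = 51%.
Chain via Talon Media Ltd → Quarry Trust → Ironwood Mining NL (R2): 51% × 44% × 61% × 43% = 5.886012% of Pinebrook Ventures LLC.
Chain via Silverbay Shipping BV → Highfield Foods Inc. → Larkspur Manufacturing Inc. (R2): 9% × 75% × 77% × 29% = 1.507275% of Pinebrook Ventures LLC.
Aggregating (R1): 5.886012% + 1.507275% = 7.393287%.
7.393287% does not exceed the 80% threshold, so Owen is not a related party to Pinebrook Ventures LLC.

No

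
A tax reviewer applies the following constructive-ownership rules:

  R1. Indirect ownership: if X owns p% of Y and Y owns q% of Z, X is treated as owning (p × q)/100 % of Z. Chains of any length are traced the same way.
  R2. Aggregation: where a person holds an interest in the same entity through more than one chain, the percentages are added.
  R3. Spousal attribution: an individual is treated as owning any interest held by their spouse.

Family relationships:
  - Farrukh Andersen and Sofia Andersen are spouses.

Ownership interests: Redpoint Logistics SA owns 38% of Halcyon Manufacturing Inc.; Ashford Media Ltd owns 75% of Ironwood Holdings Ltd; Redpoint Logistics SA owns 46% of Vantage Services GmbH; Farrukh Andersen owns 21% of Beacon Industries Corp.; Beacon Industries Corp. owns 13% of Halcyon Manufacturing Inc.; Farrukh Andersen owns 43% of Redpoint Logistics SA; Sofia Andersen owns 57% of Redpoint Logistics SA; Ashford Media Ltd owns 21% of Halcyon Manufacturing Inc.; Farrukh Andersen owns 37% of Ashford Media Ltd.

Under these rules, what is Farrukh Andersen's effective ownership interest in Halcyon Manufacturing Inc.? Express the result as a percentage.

48.5%

By spousal attribution (R3), Farrukh Andersen is treated as also owning Sofia Andersen's interest in Redpoint Logistics SA, giving 43% + 57% = 100%.
Chain via Redpoint Logistics SA (R1): 100% × 38% = 38% of Halcyon Manufacturing Inc.
Chain via Beacon Industries Corp. (R1): 21% × 13% = 2.73% of Halcyon Manufacturing Inc.
Chain via Ashford Media Ltd (R1): 37% × 21% = 7.77% of Halcyon Manufacturing Inc.
Aggregating (R2): 38% + 2.73% + 7.77% = 48.5%.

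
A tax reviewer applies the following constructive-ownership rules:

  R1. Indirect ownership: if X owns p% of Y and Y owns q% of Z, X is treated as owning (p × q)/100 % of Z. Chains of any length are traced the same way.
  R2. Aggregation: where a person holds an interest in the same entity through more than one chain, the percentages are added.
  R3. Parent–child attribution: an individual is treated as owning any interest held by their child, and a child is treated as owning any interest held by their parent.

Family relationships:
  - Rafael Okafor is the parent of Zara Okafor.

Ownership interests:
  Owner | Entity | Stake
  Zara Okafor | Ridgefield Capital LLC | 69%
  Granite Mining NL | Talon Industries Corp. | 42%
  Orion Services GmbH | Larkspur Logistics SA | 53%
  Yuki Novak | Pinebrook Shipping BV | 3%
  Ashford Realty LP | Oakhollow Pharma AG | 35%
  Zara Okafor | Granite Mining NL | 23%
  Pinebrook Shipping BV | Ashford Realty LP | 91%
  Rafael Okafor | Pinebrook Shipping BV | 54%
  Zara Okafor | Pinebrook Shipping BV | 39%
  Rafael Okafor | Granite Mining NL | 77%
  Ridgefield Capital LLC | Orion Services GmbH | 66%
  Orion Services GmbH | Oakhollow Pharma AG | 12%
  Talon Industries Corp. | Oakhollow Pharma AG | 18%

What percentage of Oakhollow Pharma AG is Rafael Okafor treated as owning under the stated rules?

42.6453%

By parent–child attribution (R3), Rafael Okafor is treated as also owning Zara Okafor's interest in Granite Mining NL, giving 77% + 23% = 100%.
By parent–child attribution (R3), Rafael Okafor is treated as also owning Zara Okafor's interest in Pinebrook Shipping BV, giving 54% + 39% = 93%.
By parent–child attribution (R3), Rafael Okafor is treated as owning Zara Okafor's 69% interest in Ridgefield Capital LLC.
Chain via Granite Mining NL → Talon Industries Corp. (R1): 100% × 42% × 18% = 7.56% of Oakhollow Pharma AG.
Chain via Pinebrook Shipping BV → Ashford Realty LP (R1): 93% × 91% × 35% = 29.6205% of Oakhollow Pharma AG.
Chain via Ridgefield Capital LLC → Orion Services GmbH (R1): 69% × 66% × 12% = 5.4648% of Oakhollow Pharma AG.
Aggregating (R2): 7.56% + 29.6205% + 5.4648% = 42.6453%.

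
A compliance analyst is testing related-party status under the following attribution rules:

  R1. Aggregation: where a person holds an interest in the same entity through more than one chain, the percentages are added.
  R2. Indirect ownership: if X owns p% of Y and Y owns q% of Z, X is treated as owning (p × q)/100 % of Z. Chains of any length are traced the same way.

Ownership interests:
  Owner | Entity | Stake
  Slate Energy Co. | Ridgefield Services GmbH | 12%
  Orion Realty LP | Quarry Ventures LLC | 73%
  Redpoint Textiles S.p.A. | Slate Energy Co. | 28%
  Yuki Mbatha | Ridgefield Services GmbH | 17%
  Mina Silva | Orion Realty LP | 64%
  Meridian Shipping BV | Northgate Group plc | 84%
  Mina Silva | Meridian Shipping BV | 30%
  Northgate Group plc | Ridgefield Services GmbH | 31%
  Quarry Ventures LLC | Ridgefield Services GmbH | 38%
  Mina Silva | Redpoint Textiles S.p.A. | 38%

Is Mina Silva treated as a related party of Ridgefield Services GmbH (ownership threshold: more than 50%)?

No

Chain via Orion Realty LP → Quarry Ventures LLC (R2): 64% × 73% × 38% = 17.7536% of Ridgefield Services GmbH.
Chain via Meridian Shipping BV → Northgate Group plc (R2): 30% × 84% × 31% = 7.812% of Ridgefield Services GmbH.
Chain via Redpoint Textiles S.p.A. → Slate Energy Co. (R2): 38% × 28% × 12% = 1.2768% of Ridgefield Services GmbH.
Aggregating (R1): 17.7536% + 7.812% + 1.2768% = 26.8424%.
26.8424% does not exceed the 50% threshold, so Mina is not a related party to Ridgefield Services GmbH.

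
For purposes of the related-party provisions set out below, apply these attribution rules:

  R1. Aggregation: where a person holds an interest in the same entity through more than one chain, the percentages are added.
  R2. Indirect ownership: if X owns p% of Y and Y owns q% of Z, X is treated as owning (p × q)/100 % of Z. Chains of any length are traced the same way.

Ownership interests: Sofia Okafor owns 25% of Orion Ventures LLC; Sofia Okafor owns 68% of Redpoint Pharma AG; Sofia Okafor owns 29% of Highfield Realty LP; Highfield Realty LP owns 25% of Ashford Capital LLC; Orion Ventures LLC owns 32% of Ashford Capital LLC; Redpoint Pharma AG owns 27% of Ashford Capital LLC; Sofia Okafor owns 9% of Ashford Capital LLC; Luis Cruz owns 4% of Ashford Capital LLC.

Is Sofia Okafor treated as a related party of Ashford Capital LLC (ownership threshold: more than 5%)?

Yes

Chain via Orion Ventures LLC (R2): 25% × 32% = 8% of Ashford Capital LLC.
Chain via Redpoint Pharma AG (R2): 68% × 27% = 18.36% of Ashford Capital LLC.
Chain via Highfield Realty LP (R2): 29% × 25% = 7.25% of Ashford Capital LLC.
Direct interest in Ashford Capital LLC: 9%.
Aggregating (R1): 8% + 18.36% + 7.25% + 9% = 42.61%.
42.61% exceeds the 5% threshold, so Sofia is a related party to Ashford Capital LLC.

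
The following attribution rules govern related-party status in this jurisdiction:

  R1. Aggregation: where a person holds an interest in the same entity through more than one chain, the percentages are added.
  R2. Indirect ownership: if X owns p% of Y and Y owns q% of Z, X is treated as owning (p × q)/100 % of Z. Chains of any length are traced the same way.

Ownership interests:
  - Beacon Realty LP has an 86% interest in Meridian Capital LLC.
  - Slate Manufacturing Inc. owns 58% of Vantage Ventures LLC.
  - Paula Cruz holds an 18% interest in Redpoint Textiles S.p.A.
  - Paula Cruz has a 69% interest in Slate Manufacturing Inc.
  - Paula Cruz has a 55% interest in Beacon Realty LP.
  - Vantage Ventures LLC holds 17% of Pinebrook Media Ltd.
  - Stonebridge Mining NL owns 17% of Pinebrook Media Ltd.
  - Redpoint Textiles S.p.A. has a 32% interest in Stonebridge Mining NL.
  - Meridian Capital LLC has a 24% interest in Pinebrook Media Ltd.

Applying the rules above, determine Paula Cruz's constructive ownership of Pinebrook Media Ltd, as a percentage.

19.1346%

Chain via Redpoint Textiles S.p.A. → Stonebridge Mining NL (R2): 18% × 32% × 17% = 0.9792% of Pinebrook Media Ltd.
Chain via Beacon Realty LP → Meridian Capital LLC (R2): 55% × 86% × 24% = 11.352% of Pinebrook Media Ltd.
Chain via Slate Manufacturing Inc. → Vantage Ventures LLC (R2): 69% × 58% × 17% = 6.8034% of Pinebrook Media Ltd.
Aggregating (R1): 0.9792% + 11.352% + 6.8034% = 19.1346%.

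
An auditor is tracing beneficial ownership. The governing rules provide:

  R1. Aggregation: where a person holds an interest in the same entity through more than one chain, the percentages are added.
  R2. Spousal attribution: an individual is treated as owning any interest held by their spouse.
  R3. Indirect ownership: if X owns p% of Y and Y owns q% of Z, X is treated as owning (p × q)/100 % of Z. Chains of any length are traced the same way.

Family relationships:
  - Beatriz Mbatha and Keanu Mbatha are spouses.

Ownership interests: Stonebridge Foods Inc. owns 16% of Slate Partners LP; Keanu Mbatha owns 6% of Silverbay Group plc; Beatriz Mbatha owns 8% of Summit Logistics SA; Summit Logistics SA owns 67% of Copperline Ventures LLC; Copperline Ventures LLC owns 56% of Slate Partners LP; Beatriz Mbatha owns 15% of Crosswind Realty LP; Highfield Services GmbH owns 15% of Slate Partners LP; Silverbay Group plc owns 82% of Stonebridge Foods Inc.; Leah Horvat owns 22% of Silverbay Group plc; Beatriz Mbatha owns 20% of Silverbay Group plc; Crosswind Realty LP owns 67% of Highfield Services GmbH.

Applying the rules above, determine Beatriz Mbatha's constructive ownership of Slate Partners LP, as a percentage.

7.9203%

By spousal attribution (R2), Beatriz Mbatha is treated as also owning Keanu Mbatha's interest in Silverbay Group plc, giving 20% + 6% = 26%.
Chain via Silverbay Group plc → Stonebridge Foods Inc. (R3): 26% × 82% × 16% = 3.4112% of Slate Partners LP.
Chain via Summit Logistics SA → Copperline Ventures LLC (R3): 8% × 67% × 56% = 3.0016% of Slate Partners LP.
Chain via Crosswind Realty LP → Highfield Services GmbH (R3): 15% × 67% × 15% = 1.5075% of Slate Partners LP.
Aggregating (R1): 3.4112% + 3.0016% + 1.5075% = 7.9203%.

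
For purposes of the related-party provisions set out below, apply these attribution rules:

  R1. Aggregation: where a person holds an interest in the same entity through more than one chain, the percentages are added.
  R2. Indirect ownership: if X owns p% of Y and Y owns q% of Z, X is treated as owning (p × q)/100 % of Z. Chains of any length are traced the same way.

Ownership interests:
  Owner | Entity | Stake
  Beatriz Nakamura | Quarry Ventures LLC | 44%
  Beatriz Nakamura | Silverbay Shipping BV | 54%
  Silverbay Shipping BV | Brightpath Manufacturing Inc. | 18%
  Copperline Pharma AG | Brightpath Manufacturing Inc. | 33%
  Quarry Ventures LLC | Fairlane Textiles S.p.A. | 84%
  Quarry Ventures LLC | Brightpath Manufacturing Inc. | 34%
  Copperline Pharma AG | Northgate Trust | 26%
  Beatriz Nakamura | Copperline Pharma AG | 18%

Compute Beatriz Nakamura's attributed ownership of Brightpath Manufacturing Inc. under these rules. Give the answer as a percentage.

Chain via Silverbay Shipping BV (R2): 54% × 18% = 9.72% of Brightpath Manufacturing Inc.
Chain via Copperline Pharma AG (R2): 18% × 33% = 5.94% of Brightpath Manufacturing Inc.
Chain via Quarry Ventures LLC (R2): 44% × 34% = 14.96% of Brightpath Manufacturing Inc.
Aggregating (R1): 9.72% + 5.94% + 14.96% = 30.62%.

30.62%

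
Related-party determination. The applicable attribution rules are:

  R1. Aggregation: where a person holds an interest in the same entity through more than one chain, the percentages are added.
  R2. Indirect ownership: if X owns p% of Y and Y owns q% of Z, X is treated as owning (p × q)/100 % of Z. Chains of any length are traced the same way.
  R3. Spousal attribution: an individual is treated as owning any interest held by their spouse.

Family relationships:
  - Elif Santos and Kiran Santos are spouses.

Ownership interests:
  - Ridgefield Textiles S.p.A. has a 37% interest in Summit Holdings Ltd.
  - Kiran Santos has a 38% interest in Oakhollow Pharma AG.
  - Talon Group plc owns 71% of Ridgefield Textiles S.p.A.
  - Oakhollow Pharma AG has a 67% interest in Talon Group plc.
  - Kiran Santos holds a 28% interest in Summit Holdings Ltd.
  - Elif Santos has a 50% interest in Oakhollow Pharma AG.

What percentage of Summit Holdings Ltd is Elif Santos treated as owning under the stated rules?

43.488792%

By spousal attribution (R3), Elif Santos is treated as also owning Kiran Santos's interest in Oakhollow Pharma AG, giving 50% + 38% = 88%.
By spousal attribution (R3), Elif Santos is treated as owning Kiran Santos's 28% interest in Summit Holdings Ltd.
Chain via Oakhollow Pharma AG → Talon Group plc → Ridgefield Textiles S.p.A. (R2): 88% × 67% × 71% × 37% = 15.488792% of Summit Holdings Ltd.
Direct interest in Summit Holdings Ltd: 28%.
Aggregating (R1): 15.488792% + 28% = 43.488792%.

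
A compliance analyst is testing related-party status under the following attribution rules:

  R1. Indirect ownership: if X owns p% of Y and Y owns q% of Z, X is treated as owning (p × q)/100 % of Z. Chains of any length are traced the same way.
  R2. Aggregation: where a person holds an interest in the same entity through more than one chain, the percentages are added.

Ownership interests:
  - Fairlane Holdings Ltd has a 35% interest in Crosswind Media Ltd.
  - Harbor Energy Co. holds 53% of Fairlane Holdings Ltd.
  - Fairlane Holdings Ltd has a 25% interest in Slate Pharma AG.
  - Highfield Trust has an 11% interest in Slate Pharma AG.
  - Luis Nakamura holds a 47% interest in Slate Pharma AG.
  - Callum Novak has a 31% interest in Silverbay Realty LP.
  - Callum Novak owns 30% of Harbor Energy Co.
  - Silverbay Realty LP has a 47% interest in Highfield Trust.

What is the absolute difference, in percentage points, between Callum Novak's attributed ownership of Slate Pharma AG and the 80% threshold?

Chain via Silverbay Realty LP → Highfield Trust (R1): 31% × 47% × 11% = 1.6027% of Slate Pharma AG.
Chain via Harbor Energy Co. → Fairlane Holdings Ltd (R1): 30% × 53% × 25% = 3.975% of Slate Pharma AG.
Aggregating (R2): 1.6027% + 3.975% = 5.5777%.
5.5777% falls short of the 80% threshold by 74.4223 percentage points.

74.4223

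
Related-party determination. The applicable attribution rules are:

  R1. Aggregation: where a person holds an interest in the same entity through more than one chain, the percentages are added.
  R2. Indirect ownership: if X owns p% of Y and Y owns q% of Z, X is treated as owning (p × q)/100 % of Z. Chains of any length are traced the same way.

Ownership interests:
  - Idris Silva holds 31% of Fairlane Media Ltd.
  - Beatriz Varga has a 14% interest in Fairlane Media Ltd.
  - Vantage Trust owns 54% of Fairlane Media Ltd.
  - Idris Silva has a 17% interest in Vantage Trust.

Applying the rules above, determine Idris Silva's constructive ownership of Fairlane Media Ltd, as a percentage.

40.18%

Chain via Vantage Trust (R2): 17% × 54% = 9.18% of Fairlane Media Ltd.
Direct interest in Fairlane Media Ltd: 31%.
Aggregating (R1): 9.18% + 31% = 40.18%.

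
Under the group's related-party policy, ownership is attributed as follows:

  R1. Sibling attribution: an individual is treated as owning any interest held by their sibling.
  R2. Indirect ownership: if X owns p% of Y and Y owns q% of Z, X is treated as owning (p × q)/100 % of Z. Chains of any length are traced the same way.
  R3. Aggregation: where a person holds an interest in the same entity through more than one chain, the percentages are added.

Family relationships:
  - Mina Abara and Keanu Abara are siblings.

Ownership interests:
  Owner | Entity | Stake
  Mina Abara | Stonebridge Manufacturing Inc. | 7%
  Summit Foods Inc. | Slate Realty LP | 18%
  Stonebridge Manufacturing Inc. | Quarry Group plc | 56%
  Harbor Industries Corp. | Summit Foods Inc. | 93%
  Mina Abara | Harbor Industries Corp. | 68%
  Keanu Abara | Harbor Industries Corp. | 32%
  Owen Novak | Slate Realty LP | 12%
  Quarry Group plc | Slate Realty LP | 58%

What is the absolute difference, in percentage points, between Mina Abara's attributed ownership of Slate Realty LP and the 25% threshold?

By sibling attribution (R1), Mina Abara is treated as also owning Keanu Abara's interest in Harbor Industries Corp, giving 68% + 32% = 100%.
Chain via Harbor Industries Corp. → Summit Foods Inc. (R2): 100% × 93% × 18% = 16.74% of Slate Realty LP.
Chain via Stonebridge Manufacturing Inc. → Quarry Group plc (R2): 7% × 56% × 58% = 2.2736% of Slate Realty LP.
Aggregating (R3): 16.74% + 2.2736% = 19.0136%.
19.0136% falls short of the 25% threshold by 5.9864 percentage points.

5.9864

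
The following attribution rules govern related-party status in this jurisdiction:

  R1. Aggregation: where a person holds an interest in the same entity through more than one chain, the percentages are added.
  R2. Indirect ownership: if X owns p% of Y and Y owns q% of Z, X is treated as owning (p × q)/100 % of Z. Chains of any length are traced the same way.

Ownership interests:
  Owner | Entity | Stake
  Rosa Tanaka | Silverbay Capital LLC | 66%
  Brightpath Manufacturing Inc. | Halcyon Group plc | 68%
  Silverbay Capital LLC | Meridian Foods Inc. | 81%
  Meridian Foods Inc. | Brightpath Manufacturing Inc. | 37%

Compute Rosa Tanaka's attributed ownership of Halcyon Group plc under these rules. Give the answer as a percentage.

13.450536%

Chain via Silverbay Capital LLC → Meridian Foods Inc. → Brightpath Manufacturing Inc. (R2): 66% × 81% × 37% × 68% = 13.450536% of Halcyon Group plc.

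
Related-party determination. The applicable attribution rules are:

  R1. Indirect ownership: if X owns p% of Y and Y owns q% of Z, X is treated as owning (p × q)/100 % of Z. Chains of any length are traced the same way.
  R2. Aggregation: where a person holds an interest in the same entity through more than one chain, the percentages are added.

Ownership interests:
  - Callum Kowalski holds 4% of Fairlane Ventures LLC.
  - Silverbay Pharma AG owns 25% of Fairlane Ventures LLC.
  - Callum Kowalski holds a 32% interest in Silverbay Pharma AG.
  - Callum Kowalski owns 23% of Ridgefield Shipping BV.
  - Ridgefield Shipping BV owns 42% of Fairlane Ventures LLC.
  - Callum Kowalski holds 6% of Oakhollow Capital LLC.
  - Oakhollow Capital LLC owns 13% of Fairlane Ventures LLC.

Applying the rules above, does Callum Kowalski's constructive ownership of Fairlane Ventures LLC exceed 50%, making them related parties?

Chain via Ridgefield Shipping BV (R1): 23% × 42% = 9.66% of Fairlane Ventures LLC.
Chain via Silverbay Pharma AG (R1): 32% × 25% = 8% of Fairlane Ventures LLC.
Chain via Oakhollow Capital LLC (R1): 6% × 13% = 0.78% of Fairlane Ventures LLC.
Direct interest in Fairlane Ventures LLC: 4%.
Aggregating (R2): 9.66% + 8% + 0.78% + 4% = 22.44%.
22.44% does not exceed the 50% threshold, so Callum is not a related party to Fairlane Ventures LLC.

No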